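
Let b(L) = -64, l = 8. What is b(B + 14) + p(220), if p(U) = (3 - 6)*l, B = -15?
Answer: -88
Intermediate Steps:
p(U) = -24 (p(U) = (3 - 6)*8 = -3*8 = -24)
b(B + 14) + p(220) = -64 - 24 = -88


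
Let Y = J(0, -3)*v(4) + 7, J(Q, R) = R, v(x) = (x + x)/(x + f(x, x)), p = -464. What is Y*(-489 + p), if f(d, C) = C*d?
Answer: -27637/5 ≈ -5527.4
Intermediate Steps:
v(x) = 2*x/(x + x**2) (v(x) = (x + x)/(x + x*x) = (2*x)/(x + x**2) = 2*x/(x + x**2))
Y = 29/5 (Y = -6/(1 + 4) + 7 = -6/5 + 7 = 29/5 ≈ 5.8000)
Y*(-489 + p) = 29*(-489 - 464)/5 = (29/5)*(-953) = -27637/5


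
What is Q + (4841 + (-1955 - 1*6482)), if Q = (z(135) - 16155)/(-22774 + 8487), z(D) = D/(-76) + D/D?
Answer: -3903352113/1085812 ≈ -3594.9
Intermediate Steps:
z(D) = 1 - D/76 (z(D) = D*(-1/76) + 1 = -D/76 + 1 = 1 - D/76)
Q = 1227839/1085812 (Q = ((1 - 1/76*135) - 16155)/(-22774 + 8487) = ((1 - 135/76) - 16155)/(-14287) = (-59/76 - 16155)*(-1/14287) = -1227839/76*(-1/14287) = 1227839/1085812 ≈ 1.1308)
Q + (4841 + (-1955 - 1*6482)) = 1227839/1085812 + (4841 + (-1955 - 1*6482)) = 1227839/1085812 + (4841 + (-1955 - 6482)) = 1227839/1085812 + (4841 - 8437) = 1227839/1085812 - 3596 = -3903352113/1085812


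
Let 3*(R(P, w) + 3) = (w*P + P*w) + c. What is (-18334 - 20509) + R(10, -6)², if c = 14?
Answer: -336362/9 ≈ -37374.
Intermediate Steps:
R(P, w) = 5/3 + 2*P*w/3 (R(P, w) = -3 + ((w*P + P*w) + 14)/3 = -3 + ((P*w + P*w) + 14)/3 = -3 + (2*P*w + 14)/3 = -3 + (14 + 2*P*w)/3 = -3 + (14/3 + 2*P*w/3) = 5/3 + 2*P*w/3)
(-18334 - 20509) + R(10, -6)² = (-18334 - 20509) + (5/3 + (⅔)*10*(-6))² = -38843 + (5/3 - 40)² = -38843 + (-115/3)² = -38843 + 13225/9 = -336362/9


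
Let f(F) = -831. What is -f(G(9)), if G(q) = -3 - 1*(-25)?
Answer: 831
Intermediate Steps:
G(q) = 22 (G(q) = -3 + 25 = 22)
-f(G(9)) = -1*(-831) = 831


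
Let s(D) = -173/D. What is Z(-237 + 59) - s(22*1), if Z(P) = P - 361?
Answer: -11685/22 ≈ -531.14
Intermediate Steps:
Z(P) = -361 + P
Z(-237 + 59) - s(22*1) = (-361 + (-237 + 59)) - (-173)/(22*1) = (-361 - 178) - (-173)/22 = -539 - (-173)/22 = -539 - 1*(-173/22) = -539 + 173/22 = -11685/22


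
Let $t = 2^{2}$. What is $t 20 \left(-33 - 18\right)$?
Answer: $-4080$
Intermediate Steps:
$t = 4$
$t 20 \left(-33 - 18\right) = 4 \cdot 20 \left(-33 - 18\right) = 4 \cdot 20 \left(-51\right) = 4 \left(-1020\right) = -4080$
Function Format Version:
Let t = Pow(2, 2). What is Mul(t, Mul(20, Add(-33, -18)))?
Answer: -4080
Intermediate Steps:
t = 4
Mul(t, Mul(20, Add(-33, -18))) = Mul(4, Mul(20, Add(-33, -18))) = Mul(4, Mul(20, -51)) = Mul(4, -1020) = -4080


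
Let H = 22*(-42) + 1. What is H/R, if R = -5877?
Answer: 923/5877 ≈ 0.15705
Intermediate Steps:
H = -923 (H = -924 + 1 = -923)
H/R = -923/(-5877) = -923*(-1/5877) = 923/5877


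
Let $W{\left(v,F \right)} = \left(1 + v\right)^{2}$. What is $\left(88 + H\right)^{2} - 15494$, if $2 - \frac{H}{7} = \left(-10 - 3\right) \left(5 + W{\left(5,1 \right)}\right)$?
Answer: $14676395$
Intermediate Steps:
$H = 3745$ ($H = 14 - 7 \left(-10 - 3\right) \left(5 + \left(1 + 5\right)^{2}\right) = 14 - 7 \left(- 13 \left(5 + 6^{2}\right)\right) = 14 - 7 \left(- 13 \left(5 + 36\right)\right) = 14 - 7 \left(\left(-13\right) 41\right) = 14 - -3731 = 14 + 3731 = 3745$)
$\left(88 + H\right)^{2} - 15494 = \left(88 + 3745\right)^{2} - 15494 = 3833^{2} - 15494 = 14691889 - 15494 = 14676395$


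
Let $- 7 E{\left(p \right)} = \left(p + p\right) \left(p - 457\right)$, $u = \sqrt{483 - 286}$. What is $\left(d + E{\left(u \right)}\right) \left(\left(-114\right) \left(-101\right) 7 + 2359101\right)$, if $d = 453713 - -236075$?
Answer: $\frac{11779164415278}{7} + \frac{2229884886 \sqrt{197}}{7} \approx 1.6872 \cdot 10^{12}$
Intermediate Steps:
$d = 689788$ ($d = 453713 + 236075 = 689788$)
$u = \sqrt{197} \approx 14.036$
$E{\left(p \right)} = - \frac{2 p \left(-457 + p\right)}{7}$ ($E{\left(p \right)} = - \frac{\left(p + p\right) \left(p - 457\right)}{7} = - \frac{2 p \left(-457 + p\right)}{7}$)
$\left(d + E{\left(u \right)}\right) \left(\left(-114\right) \left(-101\right) 7 + 2359101\right) = \left(689788 + \frac{2 \sqrt{197} \left(457 - \sqrt{197}\right)}{7}\right) \left(\left(-114\right) \left(-101\right) 7 + 2359101\right) = \left(689788 + \frac{2 \sqrt{197} \left(457 - \sqrt{197}\right)}{7}\right) \left(11514 \cdot 7 + 2359101\right) = \left(689788 + \frac{2 \sqrt{197} \left(457 - \sqrt{197}\right)}{7}\right) \left(80598 + 2359101\right) = \left(689788 + \frac{2 \sqrt{197} \left(457 - \sqrt{197}\right)}{7}\right) 2439699 = 1682875093812 + \frac{4879398 \sqrt{197} \left(457 - \sqrt{197}\right)}{7}$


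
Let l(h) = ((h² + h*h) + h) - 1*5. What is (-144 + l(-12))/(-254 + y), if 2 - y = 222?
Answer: -127/474 ≈ -0.26793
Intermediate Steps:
y = -220 (y = 2 - 1*222 = 2 - 222 = -220)
l(h) = -5 + h + 2*h² (l(h) = ((h² + h²) + h) - 5 = (2*h² + h) - 5 = (h + 2*h²) - 5 = -5 + h + 2*h²)
(-144 + l(-12))/(-254 + y) = (-144 + (-5 - 12 + 2*(-12)²))/(-254 - 220) = (-144 + (-5 - 12 + 2*144))/(-474) = (-144 + (-5 - 12 + 288))*(-1/474) = (-144 + 271)*(-1/474) = 127*(-1/474) = -127/474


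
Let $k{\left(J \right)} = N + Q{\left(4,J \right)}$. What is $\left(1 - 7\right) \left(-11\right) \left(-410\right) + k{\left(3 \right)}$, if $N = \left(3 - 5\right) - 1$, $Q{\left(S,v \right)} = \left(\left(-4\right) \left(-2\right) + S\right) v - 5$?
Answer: $-27032$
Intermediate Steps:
$Q{\left(S,v \right)} = -5 + v \left(8 + S\right)$ ($Q{\left(S,v \right)} = \left(8 + S\right) v - 5 = v \left(8 + S\right) - 5 = -5 + v \left(8 + S\right)$)
$N = -3$ ($N = -2 - 1 = -3$)
$k{\left(J \right)} = -8 + 12 J$ ($k{\left(J \right)} = -3 + \left(-5 + 8 J + 4 J\right) = -3 + \left(-5 + 12 J\right) = -8 + 12 J$)
$\left(1 - 7\right) \left(-11\right) \left(-410\right) + k{\left(3 \right)} = \left(1 - 7\right) \left(-11\right) \left(-410\right) + \left(-8 + 12 \cdot 3\right) = \left(-6\right) \left(-11\right) \left(-410\right) + \left(-8 + 36\right) = 66 \left(-410\right) + 28 = -27060 + 28 = -27032$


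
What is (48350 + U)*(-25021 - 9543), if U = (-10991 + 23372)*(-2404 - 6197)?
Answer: 3679013969884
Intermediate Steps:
U = -106488981 (U = 12381*(-8601) = -106488981)
(48350 + U)*(-25021 - 9543) = (48350 - 106488981)*(-25021 - 9543) = -106440631*(-34564) = 3679013969884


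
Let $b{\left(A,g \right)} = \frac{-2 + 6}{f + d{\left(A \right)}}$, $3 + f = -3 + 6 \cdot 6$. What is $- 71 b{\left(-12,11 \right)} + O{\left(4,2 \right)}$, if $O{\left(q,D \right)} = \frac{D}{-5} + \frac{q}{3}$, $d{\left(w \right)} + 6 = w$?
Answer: $- \frac{341}{15} \approx -22.733$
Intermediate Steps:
$d{\left(w \right)} = -6 + w$
$f = 30$ ($f = -3 + \left(-3 + 6 \cdot 6\right) = -3 + \left(-3 + 36\right) = -3 + 33 = 30$)
$O{\left(q,D \right)} = - \frac{D}{5} + \frac{q}{3}$ ($O{\left(q,D \right)} = D \left(- \frac{1}{5}\right) + q \frac{1}{3} = - \frac{D}{5} + \frac{q}{3}$)
$b{\left(A,g \right)} = \frac{4}{24 + A}$ ($b{\left(A,g \right)} = \frac{-2 + 6}{30 + \left(-6 + A\right)} = \frac{4}{24 + A}$)
$- 71 b{\left(-12,11 \right)} + O{\left(4,2 \right)} = - 71 \frac{4}{24 - 12} + \left(\left(- \frac{1}{5}\right) 2 + \frac{1}{3} \cdot 4\right) = - 71 \cdot \frac{4}{12} + \left(- \frac{2}{5} + \frac{4}{3}\right) = - 71 \cdot 4 \cdot \frac{1}{12} + \frac{14}{15} = \left(-71\right) \frac{1}{3} + \frac{14}{15} = - \frac{71}{3} + \frac{14}{15} = - \frac{341}{15}$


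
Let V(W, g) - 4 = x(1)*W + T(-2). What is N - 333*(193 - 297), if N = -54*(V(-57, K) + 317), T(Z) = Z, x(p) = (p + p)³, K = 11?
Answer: 42030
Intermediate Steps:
x(p) = 8*p³ (x(p) = (2*p)³ = 8*p³)
V(W, g) = 2 + 8*W (V(W, g) = 4 + ((8*1³)*W - 2) = 4 + ((8*1)*W - 2) = 4 + (8*W - 2) = 4 + (-2 + 8*W) = 2 + 8*W)
N = 7398 (N = -54*((2 + 8*(-57)) + 317) = -54*((2 - 456) + 317) = -54*(-454 + 317) = -54*(-137) = 7398)
N - 333*(193 - 297) = 7398 - 333*(193 - 297) = 7398 - 333*(-104) = 7398 - 1*(-34632) = 7398 + 34632 = 42030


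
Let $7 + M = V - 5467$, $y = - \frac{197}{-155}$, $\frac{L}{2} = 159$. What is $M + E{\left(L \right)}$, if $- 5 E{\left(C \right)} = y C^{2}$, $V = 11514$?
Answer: $- \frac{15240428}{775} \approx -19665.0$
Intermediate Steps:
$L = 318$ ($L = 2 \cdot 159 = 318$)
$y = \frac{197}{155}$ ($y = \left(-197\right) \left(- \frac{1}{155}\right) = \frac{197}{155} \approx 1.271$)
$M = 6040$ ($M = -7 + \left(11514 - 5467\right) = -7 + 6047 = 6040$)
$E{\left(C \right)} = - \frac{197 C^{2}}{775}$ ($E{\left(C \right)} = - \frac{\frac{197}{155} C^{2}}{5} = - \frac{197 C^{2}}{775}$)
$M + E{\left(L \right)} = 6040 - \frac{197 \cdot 318^{2}}{775} = 6040 - \frac{19921428}{775} = - \frac{15240428}{775}$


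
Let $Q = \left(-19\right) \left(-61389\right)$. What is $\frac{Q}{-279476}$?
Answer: $- \frac{1166391}{279476} \approx -4.1735$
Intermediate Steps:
$Q = 1166391$
$\frac{Q}{-279476} = \frac{1166391}{-279476} = 1166391 \left(- \frac{1}{279476}\right) = - \frac{1166391}{279476}$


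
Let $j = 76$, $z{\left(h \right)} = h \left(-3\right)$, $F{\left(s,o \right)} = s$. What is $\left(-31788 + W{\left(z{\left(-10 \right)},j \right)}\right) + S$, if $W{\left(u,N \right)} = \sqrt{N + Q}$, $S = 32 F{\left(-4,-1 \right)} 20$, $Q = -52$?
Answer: $-34348 + 2 \sqrt{6} \approx -34343.0$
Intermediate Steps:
$z{\left(h \right)} = - 3 h$
$S = -2560$ ($S = 32 \left(-4\right) 20 = \left(-128\right) 20 = -2560$)
$W{\left(u,N \right)} = \sqrt{-52 + N}$ ($W{\left(u,N \right)} = \sqrt{N - 52} = \sqrt{-52 + N}$)
$\left(-31788 + W{\left(z{\left(-10 \right)},j \right)}\right) + S = \left(-31788 + \sqrt{-52 + 76}\right) - 2560 = \left(-31788 + \sqrt{24}\right) - 2560 = \left(-31788 + 2 \sqrt{6}\right) - 2560 = -34348 + 2 \sqrt{6}$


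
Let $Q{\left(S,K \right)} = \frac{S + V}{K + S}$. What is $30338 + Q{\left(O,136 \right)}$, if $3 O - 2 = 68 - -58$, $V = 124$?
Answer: $\frac{4065417}{134} \approx 30339.0$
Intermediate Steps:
$O = \frac{128}{3}$ ($O = \frac{2}{3} + \frac{68 - -58}{3} = \frac{2}{3} + \frac{68 + 58}{3} = \frac{2}{3} + \frac{1}{3} \cdot 126 = \frac{2}{3} + 42 = \frac{128}{3} \approx 42.667$)
$Q{\left(S,K \right)} = \frac{124 + S}{K + S}$ ($Q{\left(S,K \right)} = \frac{S + 124}{K + S} = \frac{124 + S}{K + S}$)
$30338 + Q{\left(O,136 \right)} = 30338 + \frac{124 + \frac{128}{3}}{136 + \frac{128}{3}} = 30338 + \frac{1}{\frac{536}{3}} \cdot \frac{500}{3} = 30338 + \frac{3}{536} \cdot \frac{500}{3} = 30338 + \frac{125}{134} = \frac{4065417}{134}$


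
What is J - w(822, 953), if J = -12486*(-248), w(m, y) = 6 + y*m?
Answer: 2313156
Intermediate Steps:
w(m, y) = 6 + m*y
J = 3096528
J - w(822, 953) = 3096528 - (6 + 822*953) = 3096528 - (6 + 783366) = 3096528 - 1*783372 = 3096528 - 783372 = 2313156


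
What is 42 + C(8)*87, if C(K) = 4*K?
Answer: 2826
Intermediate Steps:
42 + C(8)*87 = 42 + (4*8)*87 = 42 + 32*87 = 42 + 2784 = 2826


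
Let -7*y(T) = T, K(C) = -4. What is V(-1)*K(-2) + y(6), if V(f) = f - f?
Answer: -6/7 ≈ -0.85714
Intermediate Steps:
y(T) = -T/7
V(f) = 0
V(-1)*K(-2) + y(6) = 0*(-4) - ⅐*6 = 0 - 6/7 = -6/7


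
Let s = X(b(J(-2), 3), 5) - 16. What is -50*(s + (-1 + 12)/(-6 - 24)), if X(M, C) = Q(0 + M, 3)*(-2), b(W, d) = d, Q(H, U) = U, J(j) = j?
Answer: 3355/3 ≈ 1118.3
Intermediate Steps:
X(M, C) = -6 (X(M, C) = 3*(-2) = -6)
s = -22 (s = -6 - 16 = -22)
-50*(s + (-1 + 12)/(-6 - 24)) = -50*(-22 + (-1 + 12)/(-6 - 24)) = -50*(-22 + 11/(-30)) = -50*(-22 + 11*(-1/30)) = -50*(-22 - 11/30) = -50*(-671/30) = 3355/3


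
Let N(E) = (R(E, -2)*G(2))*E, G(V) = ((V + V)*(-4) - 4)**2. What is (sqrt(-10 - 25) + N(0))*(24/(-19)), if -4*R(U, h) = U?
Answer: -24*I*sqrt(35)/19 ≈ -7.4729*I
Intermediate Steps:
G(V) = (-4 - 8*V)**2 (G(V) = ((2*V)*(-4) - 4)**2 = (-8*V - 4)**2 = (-4 - 8*V)**2)
R(U, h) = -U/4
N(E) = -100*E**2 (N(E) = ((-E/4)*(16*(1 + 2*2)**2))*E = ((-E/4)*(16*(1 + 4)**2))*E = ((-E/4)*(16*5**2))*E = ((-E/4)*(16*25))*E = (-E/4*400)*E = (-100*E)*E = -100*E**2)
(sqrt(-10 - 25) + N(0))*(24/(-19)) = (sqrt(-10 - 25) - 100*0**2)*(24/(-19)) = (sqrt(-35) - 100*0)*(24*(-1/19)) = (I*sqrt(35) + 0)*(-24/19) = (I*sqrt(35))*(-24/19) = -24*I*sqrt(35)/19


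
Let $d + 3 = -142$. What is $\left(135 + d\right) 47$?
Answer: $-470$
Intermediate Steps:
$d = -145$ ($d = -3 - 142 = -145$)
$\left(135 + d\right) 47 = \left(135 - 145\right) 47 = \left(-10\right) 47 = -470$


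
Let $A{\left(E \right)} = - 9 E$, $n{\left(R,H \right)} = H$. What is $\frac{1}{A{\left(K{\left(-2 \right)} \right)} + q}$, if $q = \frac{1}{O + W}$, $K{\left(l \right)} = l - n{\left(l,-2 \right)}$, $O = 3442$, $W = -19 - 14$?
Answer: $3409$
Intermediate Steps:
$W = -33$ ($W = -19 - 14 = -33$)
$K{\left(l \right)} = 2 + l$ ($K{\left(l \right)} = l - -2 = l + 2 = 2 + l$)
$q = \frac{1}{3409}$ ($q = \frac{1}{3442 - 33} = \frac{1}{3409} \approx 0.00029334$)
$\frac{1}{A{\left(K{\left(-2 \right)} \right)} + q} = \frac{1}{- 9 \left(2 - 2\right) + \frac{1}{3409}} = \frac{1}{\left(-9\right) 0 + \frac{1}{3409}} = \frac{1}{0 + \frac{1}{3409}} = \frac{1}{\frac{1}{3409}} = 3409$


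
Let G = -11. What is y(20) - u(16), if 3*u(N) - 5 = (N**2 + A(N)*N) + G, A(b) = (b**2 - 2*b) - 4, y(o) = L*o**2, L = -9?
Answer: -14570/3 ≈ -4856.7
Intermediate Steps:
y(o) = -9*o**2
A(b) = -4 + b**2 - 2*b
u(N) = -2 + N**2/3 + N*(-4 + N**2 - 2*N)/3 (u(N) = 5/3 + ((N**2 + (-4 + N**2 - 2*N)*N) - 11)/3 = 5/3 + ((N**2 + N*(-4 + N**2 - 2*N)) - 11)/3 = 5/3 + (-11 + N**2 + N*(-4 + N**2 - 2*N))/3 = 5/3 + (-11/3 + N**2/3 + N*(-4 + N**2 - 2*N)/3) = -2 + N**2/3 + N*(-4 + N**2 - 2*N)/3)
y(20) - u(16) = -9*20**2 - (-2 - 4/3*16 - 1/3*16**2 + (1/3)*16**3) = -9*400 - (-2 - 64/3 - 1/3*256 + (1/3)*4096) = -3600 - (-2 - 64/3 - 256/3 + 4096/3) = -3600 - 1*3770/3 = -3600 - 3770/3 = -14570/3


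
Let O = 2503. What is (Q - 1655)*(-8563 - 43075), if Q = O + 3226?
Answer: -210373212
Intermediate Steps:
Q = 5729 (Q = 2503 + 3226 = 5729)
(Q - 1655)*(-8563 - 43075) = (5729 - 1655)*(-8563 - 43075) = 4074*(-51638) = -210373212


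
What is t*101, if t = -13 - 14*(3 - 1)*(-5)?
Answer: 12827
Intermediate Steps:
t = 127 (t = -13 - 28*(-5) = -13 - 14*(-10) = -13 + 140 = 127)
t*101 = 127*101 = 12827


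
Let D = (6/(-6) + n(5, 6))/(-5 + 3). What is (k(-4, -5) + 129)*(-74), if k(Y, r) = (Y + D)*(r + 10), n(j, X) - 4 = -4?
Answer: -8251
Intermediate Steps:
n(j, X) = 0 (n(j, X) = 4 - 4 = 0)
D = 1/2 (D = (6/(-6) + 0)/(-5 + 3) = (6*(-1/6) + 0)/(-2) = (-1 + 0)*(-1/2) = -1*(-1/2) = 1/2 ≈ 0.50000)
k(Y, r) = (1/2 + Y)*(10 + r) (k(Y, r) = (Y + 1/2)*(r + 10) = (1/2 + Y)*(10 + r))
(k(-4, -5) + 129)*(-74) = ((5 + (1/2)*(-5) + 10*(-4) - 4*(-5)) + 129)*(-74) = ((5 - 5/2 - 40 + 20) + 129)*(-74) = (-35/2 + 129)*(-74) = (223/2)*(-74) = -8251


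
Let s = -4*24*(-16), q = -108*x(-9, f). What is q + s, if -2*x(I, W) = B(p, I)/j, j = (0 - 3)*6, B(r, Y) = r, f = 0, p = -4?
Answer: 1548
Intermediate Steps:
j = -18 (j = -3*6 = -18)
x(I, W) = -⅑ (x(I, W) = -(-2)/(-18) = -(-2)*(-1)/18 = -½*2/9 = -⅑)
q = 12 (q = -108*(-⅑) = 12)
s = 1536 (s = -96*(-16) = 1536)
q + s = 12 + 1536 = 1548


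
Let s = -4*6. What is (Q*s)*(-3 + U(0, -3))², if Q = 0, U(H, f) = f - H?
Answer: 0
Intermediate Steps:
s = -24
(Q*s)*(-3 + U(0, -3))² = (0*(-24))*(-3 + (-3 - 1*0))² = 0*(-3 + (-3 + 0))² = 0*(-3 - 3)² = 0*(-6)² = 0*36 = 0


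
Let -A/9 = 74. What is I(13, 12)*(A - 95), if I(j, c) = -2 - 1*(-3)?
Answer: -761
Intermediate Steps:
A = -666 (A = -9*74 = -666)
I(j, c) = 1 (I(j, c) = -2 + 3 = 1)
I(13, 12)*(A - 95) = 1*(-666 - 95) = 1*(-761) = -761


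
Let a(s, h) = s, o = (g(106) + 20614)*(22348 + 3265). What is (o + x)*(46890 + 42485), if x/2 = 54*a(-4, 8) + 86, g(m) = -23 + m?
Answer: 47378760089375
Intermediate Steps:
o = 530112261 (o = ((-23 + 106) + 20614)*(22348 + 3265) = (83 + 20614)*25613 = 20697*25613 = 530112261)
x = -260 (x = 2*(54*(-4) + 86) = 2*(-216 + 86) = 2*(-130) = -260)
(o + x)*(46890 + 42485) = (530112261 - 260)*(46890 + 42485) = 530112001*89375 = 47378760089375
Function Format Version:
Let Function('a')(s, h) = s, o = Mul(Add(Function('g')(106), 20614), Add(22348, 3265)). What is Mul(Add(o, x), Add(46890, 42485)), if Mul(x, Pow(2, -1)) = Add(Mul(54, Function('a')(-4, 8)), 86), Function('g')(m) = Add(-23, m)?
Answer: 47378760089375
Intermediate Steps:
o = 530112261 (o = Mul(Add(Add(-23, 106), 20614), Add(22348, 3265)) = Mul(Add(83, 20614), 25613) = Mul(20697, 25613) = 530112261)
x = -260 (x = Mul(2, Add(Mul(54, -4), 86)) = Mul(2, Add(-216, 86)) = Mul(2, -130) = -260)
Mul(Add(o, x), Add(46890, 42485)) = Mul(Add(530112261, -260), Add(46890, 42485)) = Mul(530112001, 89375) = 47378760089375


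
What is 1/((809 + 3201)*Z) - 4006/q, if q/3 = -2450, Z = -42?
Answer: 3212777/5894700 ≈ 0.54503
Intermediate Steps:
q = -7350 (q = 3*(-2450) = -7350)
1/((809 + 3201)*Z) - 4006/q = 1/((809 + 3201)*(-42)) - 4006/(-7350) = -1/42/4010 - 4006*(-1/7350) = (1/4010)*(-1/42) + 2003/3675 = -1/168420 + 2003/3675 = 3212777/5894700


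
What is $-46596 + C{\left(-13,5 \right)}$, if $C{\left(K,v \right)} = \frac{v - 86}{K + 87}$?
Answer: $- \frac{3448185}{74} \approx -46597.0$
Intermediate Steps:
$C{\left(K,v \right)} = \frac{-86 + v}{87 + K}$
$-46596 + C{\left(-13,5 \right)} = -46596 + \frac{-86 + 5}{87 - 13} = -46596 + \frac{1}{74} \left(-81\right) = -46596 - \frac{81}{74} = - \frac{3448185}{74}$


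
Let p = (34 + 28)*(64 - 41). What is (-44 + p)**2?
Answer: 1909924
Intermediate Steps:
p = 1426 (p = 62*23 = 1426)
(-44 + p)**2 = (-44 + 1426)**2 = 1382**2 = 1909924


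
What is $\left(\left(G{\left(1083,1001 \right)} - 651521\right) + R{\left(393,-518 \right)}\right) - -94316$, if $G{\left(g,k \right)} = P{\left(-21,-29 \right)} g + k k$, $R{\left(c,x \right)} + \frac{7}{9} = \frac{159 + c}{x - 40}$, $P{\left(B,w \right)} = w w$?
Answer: $\frac{378211628}{279} \approx 1.3556 \cdot 10^{6}$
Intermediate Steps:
$P{\left(B,w \right)} = w^{2}$
$R{\left(c,x \right)} = - \frac{7}{9} + \frac{159 + c}{-40 + x}$ ($R{\left(c,x \right)} = - \frac{7}{9} + \frac{159 + c}{x - 40} = - \frac{7}{9} + \frac{159 + c}{-40 + x}$)
$G{\left(g,k \right)} = k^{2} + 841 g$ ($G{\left(g,k \right)} = \left(-29\right)^{2} g + k k = 841 g + k^{2} = k^{2} + 841 g$)
$\left(\left(G{\left(1083,1001 \right)} - 651521\right) + R{\left(393,-518 \right)}\right) - -94316 = \left(\left(\left(1001^{2} + 841 \cdot 1083\right) - 651521\right) + \frac{1711 - -3626 + 9 \cdot 393}{9 \left(-40 - 518\right)}\right) - -94316 = \left(\left(\left(1002001 + 910803\right) - 651521\right) + \frac{1711 + 3626 + 3537}{9 \left(-558\right)}\right) + 94316 = \left(\left(1912804 - 651521\right) + \frac{1}{9} \left(- \frac{1}{558}\right) 8874\right) + 94316 = \left(1261283 - \frac{493}{279}\right) + 94316 = \frac{351897464}{279} + 94316 = \frac{378211628}{279}$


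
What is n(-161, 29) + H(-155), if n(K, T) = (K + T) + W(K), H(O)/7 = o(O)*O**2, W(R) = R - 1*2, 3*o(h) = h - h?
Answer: -295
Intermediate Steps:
o(h) = 0 (o(h) = (h - h)/3 = (1/3)*0 = 0)
W(R) = -2 + R (W(R) = R - 2 = -2 + R)
H(O) = 0 (H(O) = 7*(0*O**2) = 7*0 = 0)
n(K, T) = -2 + T + 2*K (n(K, T) = (K + T) + (-2 + K) = -2 + T + 2*K)
n(-161, 29) + H(-155) = (-2 + 29 + 2*(-161)) + 0 = (-2 + 29 - 322) + 0 = -295 + 0 = -295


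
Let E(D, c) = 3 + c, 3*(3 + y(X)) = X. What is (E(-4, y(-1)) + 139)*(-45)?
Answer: -6240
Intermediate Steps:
y(X) = -3 + X/3
(E(-4, y(-1)) + 139)*(-45) = ((3 + (-3 + (⅓)*(-1))) + 139)*(-45) = ((3 + (-3 - ⅓)) + 139)*(-45) = ((3 - 10/3) + 139)*(-45) = (-⅓ + 139)*(-45) = (416/3)*(-45) = -6240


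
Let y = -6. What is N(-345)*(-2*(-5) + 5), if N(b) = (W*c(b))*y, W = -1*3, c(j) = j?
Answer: -93150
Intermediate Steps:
W = -3
N(b) = 18*b (N(b) = -3*b*(-6) = 18*b)
N(-345)*(-2*(-5) + 5) = (18*(-345))*(-2*(-5) + 5) = -6210*(10 + 5) = -6210*15 = -93150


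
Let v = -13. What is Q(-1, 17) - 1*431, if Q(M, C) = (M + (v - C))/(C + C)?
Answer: -14685/34 ≈ -431.91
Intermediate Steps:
Q(M, C) = (-13 + M - C)/(2*C) (Q(M, C) = (M + (-13 - C))/(C + C) = (-13 + M - C)/((2*C)) = (-13 + M - C)*(1/(2*C)) = (-13 + M - C)/(2*C))
Q(-1, 17) - 1*431 = (½)*(-13 - 1 - 1*17)/17 - 1*431 = (½)*(1/17)*(-13 - 1 - 17) - 431 = (½)*(1/17)*(-31) - 431 = -31/34 - 431 = -14685/34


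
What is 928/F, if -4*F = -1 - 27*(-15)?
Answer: -928/101 ≈ -9.1881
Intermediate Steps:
F = -101 (F = -(-1 - 27*(-15))/4 = -(-1 + 405)/4 = -1/4*404 = -101)
928/F = 928/(-101) = 928*(-1/101) = -928/101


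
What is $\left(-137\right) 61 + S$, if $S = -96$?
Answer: $-8453$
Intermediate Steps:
$\left(-137\right) 61 + S = \left(-137\right) 61 - 96 = -8357 - 96 = -8453$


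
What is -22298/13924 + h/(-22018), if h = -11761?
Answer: -40899650/38322329 ≈ -1.0673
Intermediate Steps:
-22298/13924 + h/(-22018) = -22298/13924 - 11761/(-22018) = -22298*1/13924 - 11761*(-1/22018) = -11149/6962 + 11761/22018 = -40899650/38322329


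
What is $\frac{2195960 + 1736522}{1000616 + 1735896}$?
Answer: $\frac{1966241}{1368256} \approx 1.437$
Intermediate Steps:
$\frac{2195960 + 1736522}{1000616 + 1735896} = \frac{3932482}{2736512} = 3932482 \cdot \frac{1}{2736512} = \frac{1966241}{1368256}$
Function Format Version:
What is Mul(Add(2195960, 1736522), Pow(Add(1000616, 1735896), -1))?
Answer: Rational(1966241, 1368256) ≈ 1.4370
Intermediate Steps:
Mul(Add(2195960, 1736522), Pow(Add(1000616, 1735896), -1)) = Mul(3932482, Pow(2736512, -1)) = Mul(3932482, Rational(1, 2736512)) = Rational(1966241, 1368256)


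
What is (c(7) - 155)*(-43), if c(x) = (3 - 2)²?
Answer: 6622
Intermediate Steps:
c(x) = 1 (c(x) = 1² = 1)
(c(7) - 155)*(-43) = (1 - 155)*(-43) = -154*(-43) = 6622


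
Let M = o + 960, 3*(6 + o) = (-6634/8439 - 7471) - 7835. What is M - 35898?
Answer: -1013851216/25317 ≈ -40046.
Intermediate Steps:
o = -129325870/25317 (o = -6 + ((-6634/8439 - 7471) - 7835)/3 = -6 + (-63054403/8439 - 7835)/3 = -6 + (⅓)*(-129173968/8439) = -6 - 129173968/25317 = -129325870/25317 ≈ -5108.3)
M = -105021550/25317 (M = -129325870/25317 + 960 = -105021550/25317 ≈ -4148.3)
M - 35898 = -105021550/25317 - 35898 = -1013851216/25317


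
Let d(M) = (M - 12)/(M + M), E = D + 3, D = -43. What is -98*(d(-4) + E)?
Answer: 3724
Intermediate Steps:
E = -40 (E = -43 + 3 = -40)
d(M) = (-12 + M)/(2*M) (d(M) = (-12 + M)/((2*M)) = (-12 + M)*(1/(2*M)) = (-12 + M)/(2*M))
-98*(d(-4) + E) = -98*((1/2)*(-12 - 4)/(-4) - 40) = -98*((1/2)*(-1/4)*(-16) - 40) = -98*(2 - 40) = -98*(-38) = 3724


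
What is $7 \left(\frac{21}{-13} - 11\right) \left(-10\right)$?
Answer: $\frac{11480}{13} \approx 883.08$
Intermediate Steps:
$7 \left(\frac{21}{-13} - 11\right) \left(-10\right) = 7 \left(21 \left(- \frac{1}{13}\right) - 11\right) \left(-10\right) = 7 \left(- \frac{21}{13} - 11\right) \left(-10\right) = 7 \left(\left(- \frac{164}{13}\right) \left(-10\right)\right) = 7 \cdot \frac{1640}{13} = \frac{11480}{13}$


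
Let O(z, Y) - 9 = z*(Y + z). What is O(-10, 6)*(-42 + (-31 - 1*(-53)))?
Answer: -980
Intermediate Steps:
O(z, Y) = 9 + z*(Y + z)
O(-10, 6)*(-42 + (-31 - 1*(-53))) = (9 + (-10)**2 + 6*(-10))*(-42 + (-31 - 1*(-53))) = (9 + 100 - 60)*(-42 + (-31 + 53)) = 49*(-42 + 22) = 49*(-20) = -980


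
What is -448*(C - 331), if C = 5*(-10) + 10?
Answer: 166208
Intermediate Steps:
C = -40 (C = -50 + 10 = -40)
-448*(C - 331) = -448*(-40 - 331) = -448*(-371) = 166208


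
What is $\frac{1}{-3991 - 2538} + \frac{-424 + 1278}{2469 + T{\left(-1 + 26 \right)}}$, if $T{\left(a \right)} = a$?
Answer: $\frac{2786636}{8141663} \approx 0.34227$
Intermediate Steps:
$\frac{1}{-3991 - 2538} + \frac{-424 + 1278}{2469 + T{\left(-1 + 26 \right)}} = \frac{1}{-3991 - 2538} + \frac{-424 + 1278}{2469 + \left(-1 + 26\right)} = \frac{1}{-6529} + \frac{854}{2469 + 25} = - \frac{1}{6529} + \frac{854}{2494} = - \frac{1}{6529} + 854 \cdot \frac{1}{2494} = - \frac{1}{6529} + \frac{427}{1247} = \frac{2786636}{8141663}$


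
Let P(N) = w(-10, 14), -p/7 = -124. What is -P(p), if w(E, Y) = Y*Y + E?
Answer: -186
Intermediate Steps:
p = 868 (p = -7*(-124) = 868)
w(E, Y) = E + Y² (w(E, Y) = Y² + E = E + Y²)
P(N) = 186 (P(N) = -10 + 14² = -10 + 196 = 186)
-P(p) = -1*186 = -186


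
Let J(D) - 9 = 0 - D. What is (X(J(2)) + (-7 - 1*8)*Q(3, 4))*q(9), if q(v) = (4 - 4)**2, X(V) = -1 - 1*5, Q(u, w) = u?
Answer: 0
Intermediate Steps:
J(D) = 9 - D (J(D) = 9 + (0 - D) = 9 - D)
X(V) = -6 (X(V) = -1 - 5 = -6)
q(v) = 0 (q(v) = 0**2 = 0)
(X(J(2)) + (-7 - 1*8)*Q(3, 4))*q(9) = (-6 + (-7 - 1*8)*3)*0 = (-6 + (-7 - 8)*3)*0 = (-6 - 15*3)*0 = (-6 - 45)*0 = -51*0 = 0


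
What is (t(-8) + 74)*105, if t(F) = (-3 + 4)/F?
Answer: 62055/8 ≈ 7756.9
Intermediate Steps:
t(F) = 1/F
(t(-8) + 74)*105 = (1/(-8) + 74)*105 = (-⅛ + 74)*105 = (591/8)*105 = 62055/8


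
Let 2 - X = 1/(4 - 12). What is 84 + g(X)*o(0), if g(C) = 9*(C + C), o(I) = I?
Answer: 84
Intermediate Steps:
X = 17/8 (X = 2 - 1/(4 - 12) = 2 - 1/(-8) = 2 - 1*(-⅛) = 2 + ⅛ = 17/8 ≈ 2.1250)
g(C) = 18*C (g(C) = 9*(2*C) = 18*C)
84 + g(X)*o(0) = 84 + (18*(17/8))*0 = 84 + (153/4)*0 = 84 + 0 = 84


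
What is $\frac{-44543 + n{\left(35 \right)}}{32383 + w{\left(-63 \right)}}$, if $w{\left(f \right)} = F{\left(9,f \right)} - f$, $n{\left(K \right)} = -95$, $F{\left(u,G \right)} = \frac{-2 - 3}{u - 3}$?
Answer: $- \frac{267828}{194671} \approx -1.3758$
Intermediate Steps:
$F{\left(u,G \right)} = - \frac{5}{-3 + u}$
$w{\left(f \right)} = - \frac{5}{6} - f$ ($w{\left(f \right)} = - \frac{5}{-3 + 9} - f = - \frac{5}{6} - f$)
$\frac{-44543 + n{\left(35 \right)}}{32383 + w{\left(-63 \right)}} = \frac{-44543 - 95}{32383 - - \frac{373}{6}} = - \frac{44638}{32383 + \left(- \frac{5}{6} + 63\right)} = - \frac{44638}{32383 + \frac{373}{6}} = - \frac{44638}{\frac{194671}{6}} = \left(-44638\right) \frac{6}{194671} = - \frac{267828}{194671}$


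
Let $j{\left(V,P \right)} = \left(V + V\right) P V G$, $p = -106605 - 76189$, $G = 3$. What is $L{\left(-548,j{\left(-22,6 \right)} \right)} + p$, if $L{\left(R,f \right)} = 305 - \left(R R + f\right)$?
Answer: $-500217$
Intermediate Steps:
$p = -182794$ ($p = -106605 - 76189 = -182794$)
$j{\left(V,P \right)} = 6 P V^{2}$ ($j{\left(V,P \right)} = \left(V + V\right) P V 3 = 2 V P V 3 = 2 P V V 3 = 2 P V^{2} \cdot 3 = 6 P V^{2}$)
$L{\left(R,f \right)} = 305 - f - R^{2}$ ($L{\left(R,f \right)} = 305 - \left(R^{2} + f\right) = 305 - \left(f + R^{2}\right) = 305 - f - R^{2}$)
$L{\left(-548,j{\left(-22,6 \right)} \right)} + p = \left(305 - 6 \cdot 6 \left(-22\right)^{2} - \left(-548\right)^{2}\right) - 182794 = \left(305 - 6 \cdot 6 \cdot 484 - 300304\right) - 182794 = \left(305 - 17424 - 300304\right) - 182794 = -317423 - 182794 = -500217$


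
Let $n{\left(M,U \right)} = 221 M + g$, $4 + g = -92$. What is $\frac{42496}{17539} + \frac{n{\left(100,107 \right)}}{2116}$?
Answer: $\frac{118962423}{9278131} \approx 12.822$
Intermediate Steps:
$g = -96$ ($g = -4 - 92 = -96$)
$n{\left(M,U \right)} = -96 + 221 M$ ($n{\left(M,U \right)} = 221 M - 96 = -96 + 221 M$)
$\frac{42496}{17539} + \frac{n{\left(100,107 \right)}}{2116} = \frac{42496}{17539} + \frac{-96 + 221 \cdot 100}{2116} = 42496 \cdot \frac{1}{17539} + \left(-96 + 22100\right) \frac{1}{2116} = \frac{42496}{17539} + 22004 \cdot \frac{1}{2116} = \frac{42496}{17539} + \frac{5501}{529} = \frac{118962423}{9278131}$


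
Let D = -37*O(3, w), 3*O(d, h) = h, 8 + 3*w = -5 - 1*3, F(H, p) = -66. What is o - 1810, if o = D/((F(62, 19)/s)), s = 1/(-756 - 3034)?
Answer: -1018695002/562815 ≈ -1810.0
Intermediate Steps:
s = -1/3790 (s = 1/(-3790) = -1/3790 ≈ -0.00026385)
w = -16/3 (w = -8/3 + (-5 - 1*3)/3 = -8/3 + (-5 - 3)/3 = -8/3 + (⅓)*(-8) = -8/3 - 8/3 = -16/3 ≈ -5.3333)
O(d, h) = h/3
D = 592/9 (D = -37*(-16)/(3*3) = -37*(-16/9) = 592/9 ≈ 65.778)
o = 148/562815 (o = 592/(9*((-66/(-1/3790)))) = 592/(9*((-66*(-3790)))) = (592/9)/250140 = (592/9)*(1/250140) = 148/562815 ≈ 0.00026296)
o - 1810 = 148/562815 - 1810 = -1018695002/562815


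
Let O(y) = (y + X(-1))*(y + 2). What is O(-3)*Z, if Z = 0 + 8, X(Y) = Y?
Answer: 32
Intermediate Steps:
Z = 8
O(y) = (-1 + y)*(2 + y) (O(y) = (y - 1)*(y + 2) = (-1 + y)*(2 + y))
O(-3)*Z = (-2 - 3 + (-3)**2)*8 = (-2 - 3 + 9)*8 = 4*8 = 32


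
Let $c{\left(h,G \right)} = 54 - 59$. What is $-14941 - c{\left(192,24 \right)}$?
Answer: $-14936$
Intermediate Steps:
$c{\left(h,G \right)} = -5$ ($c{\left(h,G \right)} = 54 - 59 = -5$)
$-14941 - c{\left(192,24 \right)} = -14941 - -5 = -14941 + 5 = -14936$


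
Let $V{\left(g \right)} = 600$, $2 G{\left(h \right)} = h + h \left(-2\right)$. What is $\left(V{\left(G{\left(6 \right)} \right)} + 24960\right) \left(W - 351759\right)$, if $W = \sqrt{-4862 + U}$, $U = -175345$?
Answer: $-8990960040 + 76680 i \sqrt{20023} \approx -8.991 \cdot 10^{9} + 1.085 \cdot 10^{7} i$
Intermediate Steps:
$G{\left(h \right)} = - \frac{h}{2}$ ($G{\left(h \right)} = \frac{h + h \left(-2\right)}{2} = \frac{h - 2 h}{2} = \frac{\left(-1\right) h}{2} = - \frac{h}{2}$)
$W = 3 i \sqrt{20023}$ ($W = \sqrt{-4862 - 175345} = \sqrt{-180207} = 3 i \sqrt{20023} \approx 424.51 i$)
$\left(V{\left(G{\left(6 \right)} \right)} + 24960\right) \left(W - 351759\right) = \left(600 + 24960\right) \left(3 i \sqrt{20023} - 351759\right) = 25560 \left(-351759 + 3 i \sqrt{20023}\right) = -8990960040 + 76680 i \sqrt{20023}$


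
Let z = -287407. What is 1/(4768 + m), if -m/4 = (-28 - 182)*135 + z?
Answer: 1/1267796 ≈ 7.8877e-7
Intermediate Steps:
m = 1263028 (m = -4*((-28 - 182)*135 - 287407) = -4*(-210*135 - 287407) = -4*(-28350 - 287407) = -4*(-315757) = 1263028)
1/(4768 + m) = 1/(4768 + 1263028) = 1/1267796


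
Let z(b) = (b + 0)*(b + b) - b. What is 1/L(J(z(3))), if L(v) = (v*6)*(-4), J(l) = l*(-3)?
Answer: 1/1080 ≈ 0.00092593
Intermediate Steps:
z(b) = -b + 2*b² (z(b) = b*(2*b) - b = 2*b² - b = -b + 2*b²)
J(l) = -3*l
L(v) = -24*v (L(v) = (6*v)*(-4) = -24*v)
1/L(J(z(3))) = 1/(-(-72)*3*(-1 + 2*3)) = 1/(-(-72)*3*(-1 + 6)) = 1/(-(-72)*3*5) = 1/(-(-72)*15) = 1/(-24*(-45)) = 1/1080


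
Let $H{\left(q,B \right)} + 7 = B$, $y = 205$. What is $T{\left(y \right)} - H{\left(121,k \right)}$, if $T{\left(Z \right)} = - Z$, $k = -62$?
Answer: $-136$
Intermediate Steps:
$H{\left(q,B \right)} = -7 + B$
$T{\left(y \right)} - H{\left(121,k \right)} = \left(-1\right) 205 - \left(-7 - 62\right) = -205 - -69 = -205 + 69 = -136$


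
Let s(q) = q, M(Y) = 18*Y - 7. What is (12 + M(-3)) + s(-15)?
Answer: -64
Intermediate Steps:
M(Y) = -7 + 18*Y
(12 + M(-3)) + s(-15) = (12 + (-7 + 18*(-3))) - 15 = (12 + (-7 - 54)) - 15 = (12 - 61) - 15 = -49 - 15 = -64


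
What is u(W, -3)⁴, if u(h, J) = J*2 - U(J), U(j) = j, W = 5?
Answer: 81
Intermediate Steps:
u(h, J) = J (u(h, J) = J*2 - J = 2*J - J = J)
u(W, -3)⁴ = (-3)⁴ = 81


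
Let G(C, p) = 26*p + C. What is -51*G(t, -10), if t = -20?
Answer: 14280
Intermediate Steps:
G(C, p) = C + 26*p
-51*G(t, -10) = -51*(-20 + 26*(-10)) = -51*(-20 - 260) = -51*(-280) = 14280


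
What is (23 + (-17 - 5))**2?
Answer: 1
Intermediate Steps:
(23 + (-17 - 5))**2 = (23 - 22)**2 = 1**2 = 1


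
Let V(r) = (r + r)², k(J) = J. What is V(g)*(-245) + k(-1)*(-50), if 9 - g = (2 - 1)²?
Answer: -62670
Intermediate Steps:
g = 8 (g = 9 - (2 - 1)² = 9 - 1*1² = 9 - 1*1 = 9 - 1 = 8)
V(r) = 4*r² (V(r) = (2*r)² = 4*r²)
V(g)*(-245) + k(-1)*(-50) = (4*8²)*(-245) - 1*(-50) = (4*64)*(-245) + 50 = 256*(-245) + 50 = -62720 + 50 = -62670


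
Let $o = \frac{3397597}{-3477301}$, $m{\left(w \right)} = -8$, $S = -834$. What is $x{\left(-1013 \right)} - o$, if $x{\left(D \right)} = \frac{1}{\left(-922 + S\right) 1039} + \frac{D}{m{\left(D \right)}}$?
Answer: $\frac{1619086635318767}{12688560075368} \approx 127.6$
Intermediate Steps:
$o = - \frac{3397597}{3477301}$ ($o = 3397597 \left(- \frac{1}{3477301}\right) = - \frac{3397597}{3477301} \approx -0.97708$)
$x{\left(D \right)} = - \frac{1}{1824484} - \frac{D}{8}$ ($x{\left(D \right)} = \frac{1}{\left(-922 - 834\right) 1039} + \frac{D}{-8} = \frac{1}{-1756} \cdot \frac{1}{1039} + D \left(- \frac{1}{8}\right) = \left(- \frac{1}{1756}\right) \frac{1}{1039} - \frac{D}{8} = - \frac{1}{1824484} - \frac{D}{8}$)
$x{\left(-1013 \right)} - o = \left(- \frac{1}{1824484} - - \frac{1013}{8}\right) - - \frac{3397597}{3477301} = \left(- \frac{1}{1824484} + \frac{1013}{8}\right) + \frac{3397597}{3477301} = \frac{462050571}{3648968} + \frac{3397597}{3477301} = \frac{1619086635318767}{12688560075368}$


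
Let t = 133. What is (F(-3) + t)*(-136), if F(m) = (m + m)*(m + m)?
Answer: -22984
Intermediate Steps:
F(m) = 4*m**2 (F(m) = (2*m)*(2*m) = 4*m**2)
(F(-3) + t)*(-136) = (4*(-3)**2 + 133)*(-136) = (4*9 + 133)*(-136) = (36 + 133)*(-136) = 169*(-136) = -22984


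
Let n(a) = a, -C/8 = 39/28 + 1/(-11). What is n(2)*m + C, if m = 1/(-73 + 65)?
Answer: -3285/308 ≈ -10.666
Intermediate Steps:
C = -802/77 (C = -8*(39/28 + 1/(-11)) = -8*(39*(1/28) + 1*(-1/11)) = -8*(39/28 - 1/11) = -8*401/308 = -802/77 ≈ -10.416)
m = -⅛ (m = 1/(-8) = -⅛ ≈ -0.12500)
n(2)*m + C = 2*(-⅛) - 802/77 = -¼ - 802/77 = -3285/308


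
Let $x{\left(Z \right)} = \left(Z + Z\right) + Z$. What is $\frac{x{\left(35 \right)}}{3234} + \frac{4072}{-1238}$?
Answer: $- \frac{310449}{95326} \approx -3.2567$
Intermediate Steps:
$x{\left(Z \right)} = 3 Z$ ($x{\left(Z \right)} = 2 Z + Z = 3 Z$)
$\frac{x{\left(35 \right)}}{3234} + \frac{4072}{-1238} = \frac{3 \cdot 35}{3234} + \frac{4072}{-1238} = 105 \cdot \frac{1}{3234} + 4072 \left(- \frac{1}{1238}\right) = \frac{5}{154} - \frac{2036}{619} = - \frac{310449}{95326}$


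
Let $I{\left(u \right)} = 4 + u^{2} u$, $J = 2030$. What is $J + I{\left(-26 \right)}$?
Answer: $-15542$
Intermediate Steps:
$I{\left(u \right)} = 4 + u^{3}$
$J + I{\left(-26 \right)} = 2030 + \left(4 + \left(-26\right)^{3}\right) = 2030 + \left(4 - 17576\right) = 2030 - 17572 = -15542$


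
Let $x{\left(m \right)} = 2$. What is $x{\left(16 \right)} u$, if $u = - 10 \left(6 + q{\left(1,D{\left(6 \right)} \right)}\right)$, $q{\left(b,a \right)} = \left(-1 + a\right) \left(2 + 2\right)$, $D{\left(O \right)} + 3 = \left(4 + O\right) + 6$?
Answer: $-1080$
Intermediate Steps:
$D{\left(O \right)} = 7 + O$ ($D{\left(O \right)} = -3 + \left(\left(4 + O\right) + 6\right) = -3 + \left(10 + O\right) = 7 + O$)
$q{\left(b,a \right)} = -4 + 4 a$ ($q{\left(b,a \right)} = \left(-1 + a\right) 4 = -4 + 4 a$)
$u = -540$ ($u = - 10 \left(6 - \left(4 - 4 \left(7 + 6\right)\right)\right) = - 10 \left(6 + \left(-4 + 4 \cdot 13\right)\right) = - 10 \left(6 + \left(-4 + 52\right)\right) = - 10 \left(6 + 48\right) = \left(-10\right) 54 = -540$)
$x{\left(16 \right)} u = 2 \left(-540\right) = -1080$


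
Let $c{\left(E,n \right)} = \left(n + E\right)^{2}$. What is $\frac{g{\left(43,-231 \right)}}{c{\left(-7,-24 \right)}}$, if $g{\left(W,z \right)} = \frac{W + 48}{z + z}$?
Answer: $- \frac{13}{63426} \approx -0.00020496$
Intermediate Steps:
$c{\left(E,n \right)} = \left(E + n\right)^{2}$
$g{\left(W,z \right)} = \frac{48 + W}{2 z}$
$\frac{g{\left(43,-231 \right)}}{c{\left(-7,-24 \right)}} = \frac{\frac{1}{2} \frac{1}{-231} \left(48 + 43\right)}{\left(-7 - 24\right)^{2}} = \frac{\frac{1}{2} \left(- \frac{1}{231}\right) 91}{\left(-31\right)^{2}} = - \frac{13}{66 \cdot 961} = \left(- \frac{13}{66}\right) \frac{1}{961} = - \frac{13}{63426}$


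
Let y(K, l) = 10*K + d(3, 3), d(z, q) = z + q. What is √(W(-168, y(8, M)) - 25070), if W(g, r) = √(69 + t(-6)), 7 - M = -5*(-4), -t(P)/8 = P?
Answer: √(-25070 + 3*√13) ≈ 158.3*I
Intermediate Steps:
d(z, q) = q + z
t(P) = -8*P
M = -13 (M = 7 - (-5)*(-4) = 7 - 1*20 = 7 - 20 = -13)
y(K, l) = 6 + 10*K (y(K, l) = 10*K + (3 + 3) = 10*K + 6 = 6 + 10*K)
W(g, r) = 3*√13 (W(g, r) = √(69 - 8*(-6)) = √(69 + 48) = √117 = 3*√13)
√(W(-168, y(8, M)) - 25070) = √(3*√13 - 25070) = √(-25070 + 3*√13)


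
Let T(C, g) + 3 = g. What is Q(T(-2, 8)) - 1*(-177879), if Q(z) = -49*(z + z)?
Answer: 177389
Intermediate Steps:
T(C, g) = -3 + g
Q(z) = -98*z
Q(T(-2, 8)) - 1*(-177879) = -98*(-3 + 8) - 1*(-177879) = -98*5 + 177879 = -490 + 177879 = 177389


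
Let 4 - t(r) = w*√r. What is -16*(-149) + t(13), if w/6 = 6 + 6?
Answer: 2388 - 72*√13 ≈ 2128.4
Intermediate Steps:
w = 72 (w = 6*(6 + 6) = 6*12 = 72)
t(r) = 4 - 72*√r
-16*(-149) + t(13) = -16*(-149) + (4 - 72*√13) = 2384 + (4 - 72*√13) = 2388 - 72*√13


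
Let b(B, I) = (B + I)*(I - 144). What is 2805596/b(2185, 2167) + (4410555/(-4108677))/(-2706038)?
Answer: 1299721564039655499/4078584079259187904 ≈ 0.31867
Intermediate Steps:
b(B, I) = (-144 + I)*(B + I) (b(B, I) = (B + I)*(-144 + I) = (-144 + I)*(B + I))
2805596/b(2185, 2167) + (4410555/(-4108677))/(-2706038) = 2805596/(2167**2 - 144*2185 - 144*2167 + 2185*2167) + (4410555/(-4108677))/(-2706038) = 2805596/(4695889 - 314640 - 312048 + 4734895) + (4410555*(-1/4108677))*(-1/2706038) = 2805596/8804096 - 1470185/1369559*(-1/2706038) = 2805596*(1/8804096) + 1470185/3706078697242 = 701399/2201024 + 1470185/3706078697242 = 1299721564039655499/4078584079259187904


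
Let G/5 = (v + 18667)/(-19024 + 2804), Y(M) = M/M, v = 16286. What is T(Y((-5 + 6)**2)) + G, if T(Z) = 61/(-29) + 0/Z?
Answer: -1211521/94076 ≈ -12.878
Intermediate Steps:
Y(M) = 1
T(Z) = -61/29 (T(Z) = 61*(-1/29) + 0 = -61/29 + 0 = -61/29)
G = -34953/3244 (G = 5*((16286 + 18667)/(-19024 + 2804)) = 5*(34953/(-16220)) = 5*(34953*(-1/16220)) = 5*(-34953/16220) = -34953/3244 ≈ -10.775)
T(Y((-5 + 6)**2)) + G = -61/29 - 34953/3244 = -1211521/94076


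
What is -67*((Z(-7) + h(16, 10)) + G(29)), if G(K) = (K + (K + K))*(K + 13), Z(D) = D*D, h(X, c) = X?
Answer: -249173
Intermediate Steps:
Z(D) = D²
G(K) = 3*K*(13 + K) (G(K) = (K + 2*K)*(13 + K) = (3*K)*(13 + K) = 3*K*(13 + K))
-67*((Z(-7) + h(16, 10)) + G(29)) = -67*(((-7)² + 16) + 3*29*(13 + 29)) = -67*((49 + 16) + 3*29*42) = -67*(65 + 3654) = -67*3719 = -249173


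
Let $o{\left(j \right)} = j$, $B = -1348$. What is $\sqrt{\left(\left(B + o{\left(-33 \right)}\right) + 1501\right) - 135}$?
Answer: $i \sqrt{15} \approx 3.873 i$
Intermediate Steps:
$\sqrt{\left(\left(B + o{\left(-33 \right)}\right) + 1501\right) - 135} = \sqrt{\left(\left(-1348 - 33\right) + 1501\right) - 135} = \sqrt{\left(-1381 + 1501\right) - 135} = \sqrt{120 - 135} = \sqrt{-15} = i \sqrt{15}$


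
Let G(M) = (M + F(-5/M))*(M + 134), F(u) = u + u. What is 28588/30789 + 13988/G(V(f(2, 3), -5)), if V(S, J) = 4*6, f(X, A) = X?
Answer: 3223201108/688349673 ≈ 4.6825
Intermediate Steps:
F(u) = 2*u
V(S, J) = 24
G(M) = (134 + M)*(M - 10/M) (G(M) = (M + 2*(-5/M))*(M + 134) = (M - 10/M)*(134 + M) = (134 + M)*(M - 10/M))
28588/30789 + 13988/G(V(f(2, 3), -5)) = 28588/30789 + 13988/(-10 + 24² - 1340/24 + 134*24) = 28588*(1/30789) + 13988/(-10 + 576 - 1340*1/24 + 3216) = 28588/30789 + 13988/(-10 + 576 - 335/6 + 3216) = 28588/30789 + 13988/(22357/6) = 28588/30789 + 13988*(6/22357) = 28588/30789 + 83928/22357 = 3223201108/688349673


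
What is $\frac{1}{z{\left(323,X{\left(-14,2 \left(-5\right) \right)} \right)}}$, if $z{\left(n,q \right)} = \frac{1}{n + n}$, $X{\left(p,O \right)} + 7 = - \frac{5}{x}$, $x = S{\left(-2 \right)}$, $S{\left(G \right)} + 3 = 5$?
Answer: $646$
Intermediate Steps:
$S{\left(G \right)} = 2$ ($S{\left(G \right)} = -3 + 5 = 2$)
$x = 2$
$X{\left(p,O \right)} = - \frac{19}{2}$ ($X{\left(p,O \right)} = -7 - \frac{5}{2} = - \frac{19}{2}$)
$z{\left(n,q \right)} = \frac{1}{2 n}$
$\frac{1}{z{\left(323,X{\left(-14,2 \left(-5\right) \right)} \right)}} = \frac{1}{\frac{1}{2} \cdot \frac{1}{323}} = \frac{1}{\frac{1}{646}} = 646$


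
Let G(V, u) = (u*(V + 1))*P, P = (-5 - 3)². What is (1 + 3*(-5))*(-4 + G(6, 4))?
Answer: -25032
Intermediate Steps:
P = 64 (P = (-8)² = 64)
G(V, u) = 64*u*(1 + V) (G(V, u) = (u*(V + 1))*64 = (u*(1 + V))*64 = 64*u*(1 + V))
(1 + 3*(-5))*(-4 + G(6, 4)) = (1 + 3*(-5))*(-4 + 64*4*(1 + 6)) = (1 - 15)*(-4 + 64*4*7) = -14*(-4 + 1792) = -14*1788 = -25032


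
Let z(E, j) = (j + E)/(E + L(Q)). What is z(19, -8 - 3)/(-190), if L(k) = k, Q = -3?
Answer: -1/380 ≈ -0.0026316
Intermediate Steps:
z(E, j) = (E + j)/(-3 + E) (z(E, j) = (j + E)/(E - 3) = (E + j)/(-3 + E))
z(19, -8 - 3)/(-190) = ((19 + (-8 - 3))/(-3 + 19))/(-190) = ((19 - 11)/16)*(-1/190) = ((1/16)*8)*(-1/190) = (1/2)*(-1/190) = -1/380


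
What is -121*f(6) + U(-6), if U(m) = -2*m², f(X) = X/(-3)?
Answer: 170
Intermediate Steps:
f(X) = -X/3 (f(X) = X*(-⅓) = -X/3)
-121*f(6) + U(-6) = -(-121)*6/3 - 2*(-6)² = -121*(-2) - 2*36 = 242 - 72 = 170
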